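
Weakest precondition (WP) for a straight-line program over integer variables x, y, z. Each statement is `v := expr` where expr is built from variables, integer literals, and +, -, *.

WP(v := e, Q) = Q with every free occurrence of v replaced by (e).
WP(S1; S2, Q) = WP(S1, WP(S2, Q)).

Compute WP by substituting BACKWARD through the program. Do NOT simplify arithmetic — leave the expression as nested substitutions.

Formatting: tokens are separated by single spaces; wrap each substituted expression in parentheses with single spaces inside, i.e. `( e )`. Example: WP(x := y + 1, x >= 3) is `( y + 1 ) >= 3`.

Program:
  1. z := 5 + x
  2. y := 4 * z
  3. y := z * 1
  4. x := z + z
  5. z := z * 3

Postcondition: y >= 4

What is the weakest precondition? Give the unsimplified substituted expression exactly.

post: y >= 4
stmt 5: z := z * 3  -- replace 0 occurrence(s) of z with (z * 3)
  => y >= 4
stmt 4: x := z + z  -- replace 0 occurrence(s) of x with (z + z)
  => y >= 4
stmt 3: y := z * 1  -- replace 1 occurrence(s) of y with (z * 1)
  => ( z * 1 ) >= 4
stmt 2: y := 4 * z  -- replace 0 occurrence(s) of y with (4 * z)
  => ( z * 1 ) >= 4
stmt 1: z := 5 + x  -- replace 1 occurrence(s) of z with (5 + x)
  => ( ( 5 + x ) * 1 ) >= 4

Answer: ( ( 5 + x ) * 1 ) >= 4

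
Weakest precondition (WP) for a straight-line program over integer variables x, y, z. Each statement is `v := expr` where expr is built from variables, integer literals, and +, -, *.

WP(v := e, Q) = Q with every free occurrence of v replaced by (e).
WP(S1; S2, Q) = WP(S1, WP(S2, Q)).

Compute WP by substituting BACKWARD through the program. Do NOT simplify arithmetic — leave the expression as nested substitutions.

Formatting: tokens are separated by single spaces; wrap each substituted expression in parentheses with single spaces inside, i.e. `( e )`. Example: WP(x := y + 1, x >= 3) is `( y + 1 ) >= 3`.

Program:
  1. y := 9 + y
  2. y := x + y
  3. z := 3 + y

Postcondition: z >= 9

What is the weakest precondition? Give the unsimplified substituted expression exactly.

Answer: ( 3 + ( x + ( 9 + y ) ) ) >= 9

Derivation:
post: z >= 9
stmt 3: z := 3 + y  -- replace 1 occurrence(s) of z with (3 + y)
  => ( 3 + y ) >= 9
stmt 2: y := x + y  -- replace 1 occurrence(s) of y with (x + y)
  => ( 3 + ( x + y ) ) >= 9
stmt 1: y := 9 + y  -- replace 1 occurrence(s) of y with (9 + y)
  => ( 3 + ( x + ( 9 + y ) ) ) >= 9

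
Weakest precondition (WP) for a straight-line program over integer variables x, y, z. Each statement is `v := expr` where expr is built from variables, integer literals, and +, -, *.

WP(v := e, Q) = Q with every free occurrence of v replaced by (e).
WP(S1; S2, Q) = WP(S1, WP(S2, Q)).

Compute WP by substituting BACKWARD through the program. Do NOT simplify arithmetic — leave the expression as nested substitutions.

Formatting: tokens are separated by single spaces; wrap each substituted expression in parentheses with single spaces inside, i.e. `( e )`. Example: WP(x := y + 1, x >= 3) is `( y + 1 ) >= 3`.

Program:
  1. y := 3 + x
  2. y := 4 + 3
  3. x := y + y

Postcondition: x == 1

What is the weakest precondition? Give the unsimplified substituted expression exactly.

Answer: ( ( 4 + 3 ) + ( 4 + 3 ) ) == 1

Derivation:
post: x == 1
stmt 3: x := y + y  -- replace 1 occurrence(s) of x with (y + y)
  => ( y + y ) == 1
stmt 2: y := 4 + 3  -- replace 2 occurrence(s) of y with (4 + 3)
  => ( ( 4 + 3 ) + ( 4 + 3 ) ) == 1
stmt 1: y := 3 + x  -- replace 0 occurrence(s) of y with (3 + x)
  => ( ( 4 + 3 ) + ( 4 + 3 ) ) == 1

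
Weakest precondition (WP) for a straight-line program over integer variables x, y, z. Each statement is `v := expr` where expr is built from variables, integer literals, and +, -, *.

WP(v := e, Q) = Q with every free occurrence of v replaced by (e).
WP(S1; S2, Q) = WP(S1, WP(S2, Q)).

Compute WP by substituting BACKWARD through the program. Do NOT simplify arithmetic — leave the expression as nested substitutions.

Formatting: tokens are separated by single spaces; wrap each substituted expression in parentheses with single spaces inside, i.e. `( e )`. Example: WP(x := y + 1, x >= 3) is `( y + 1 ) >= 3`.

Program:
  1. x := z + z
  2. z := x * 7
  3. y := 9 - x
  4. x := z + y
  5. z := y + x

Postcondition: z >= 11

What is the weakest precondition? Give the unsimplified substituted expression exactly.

post: z >= 11
stmt 5: z := y + x  -- replace 1 occurrence(s) of z with (y + x)
  => ( y + x ) >= 11
stmt 4: x := z + y  -- replace 1 occurrence(s) of x with (z + y)
  => ( y + ( z + y ) ) >= 11
stmt 3: y := 9 - x  -- replace 2 occurrence(s) of y with (9 - x)
  => ( ( 9 - x ) + ( z + ( 9 - x ) ) ) >= 11
stmt 2: z := x * 7  -- replace 1 occurrence(s) of z with (x * 7)
  => ( ( 9 - x ) + ( ( x * 7 ) + ( 9 - x ) ) ) >= 11
stmt 1: x := z + z  -- replace 3 occurrence(s) of x with (z + z)
  => ( ( 9 - ( z + z ) ) + ( ( ( z + z ) * 7 ) + ( 9 - ( z + z ) ) ) ) >= 11

Answer: ( ( 9 - ( z + z ) ) + ( ( ( z + z ) * 7 ) + ( 9 - ( z + z ) ) ) ) >= 11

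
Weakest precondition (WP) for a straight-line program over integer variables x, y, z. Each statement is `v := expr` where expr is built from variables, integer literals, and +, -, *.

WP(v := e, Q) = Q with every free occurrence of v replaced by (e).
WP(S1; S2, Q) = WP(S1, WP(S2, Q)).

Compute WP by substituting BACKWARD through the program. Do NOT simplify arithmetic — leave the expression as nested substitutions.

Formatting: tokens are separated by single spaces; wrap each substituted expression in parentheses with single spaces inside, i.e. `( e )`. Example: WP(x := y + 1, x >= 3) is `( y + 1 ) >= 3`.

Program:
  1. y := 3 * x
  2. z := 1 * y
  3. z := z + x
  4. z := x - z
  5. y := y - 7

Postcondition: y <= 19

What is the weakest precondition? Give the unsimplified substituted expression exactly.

Answer: ( ( 3 * x ) - 7 ) <= 19

Derivation:
post: y <= 19
stmt 5: y := y - 7  -- replace 1 occurrence(s) of y with (y - 7)
  => ( y - 7 ) <= 19
stmt 4: z := x - z  -- replace 0 occurrence(s) of z with (x - z)
  => ( y - 7 ) <= 19
stmt 3: z := z + x  -- replace 0 occurrence(s) of z with (z + x)
  => ( y - 7 ) <= 19
stmt 2: z := 1 * y  -- replace 0 occurrence(s) of z with (1 * y)
  => ( y - 7 ) <= 19
stmt 1: y := 3 * x  -- replace 1 occurrence(s) of y with (3 * x)
  => ( ( 3 * x ) - 7 ) <= 19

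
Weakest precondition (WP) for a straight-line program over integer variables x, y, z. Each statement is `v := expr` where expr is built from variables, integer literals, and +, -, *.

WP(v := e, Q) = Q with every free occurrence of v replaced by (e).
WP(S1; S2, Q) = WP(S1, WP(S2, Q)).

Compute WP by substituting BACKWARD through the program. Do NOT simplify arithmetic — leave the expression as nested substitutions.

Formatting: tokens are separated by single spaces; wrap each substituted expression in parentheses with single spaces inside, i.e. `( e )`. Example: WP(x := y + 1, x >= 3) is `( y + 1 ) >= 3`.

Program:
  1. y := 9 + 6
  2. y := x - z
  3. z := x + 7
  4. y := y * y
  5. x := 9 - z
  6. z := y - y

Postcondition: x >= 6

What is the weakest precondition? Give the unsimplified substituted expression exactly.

Answer: ( 9 - ( x + 7 ) ) >= 6

Derivation:
post: x >= 6
stmt 6: z := y - y  -- replace 0 occurrence(s) of z with (y - y)
  => x >= 6
stmt 5: x := 9 - z  -- replace 1 occurrence(s) of x with (9 - z)
  => ( 9 - z ) >= 6
stmt 4: y := y * y  -- replace 0 occurrence(s) of y with (y * y)
  => ( 9 - z ) >= 6
stmt 3: z := x + 7  -- replace 1 occurrence(s) of z with (x + 7)
  => ( 9 - ( x + 7 ) ) >= 6
stmt 2: y := x - z  -- replace 0 occurrence(s) of y with (x - z)
  => ( 9 - ( x + 7 ) ) >= 6
stmt 1: y := 9 + 6  -- replace 0 occurrence(s) of y with (9 + 6)
  => ( 9 - ( x + 7 ) ) >= 6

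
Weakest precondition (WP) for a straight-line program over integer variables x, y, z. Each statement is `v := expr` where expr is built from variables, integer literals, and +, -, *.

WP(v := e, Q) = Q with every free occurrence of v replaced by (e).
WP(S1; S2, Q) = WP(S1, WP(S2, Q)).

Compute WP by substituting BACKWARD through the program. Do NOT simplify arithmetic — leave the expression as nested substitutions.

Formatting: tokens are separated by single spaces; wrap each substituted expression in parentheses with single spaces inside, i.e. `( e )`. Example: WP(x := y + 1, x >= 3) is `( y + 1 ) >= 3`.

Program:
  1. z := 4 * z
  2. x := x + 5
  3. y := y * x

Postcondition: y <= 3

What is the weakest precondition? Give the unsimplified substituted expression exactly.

post: y <= 3
stmt 3: y := y * x  -- replace 1 occurrence(s) of y with (y * x)
  => ( y * x ) <= 3
stmt 2: x := x + 5  -- replace 1 occurrence(s) of x with (x + 5)
  => ( y * ( x + 5 ) ) <= 3
stmt 1: z := 4 * z  -- replace 0 occurrence(s) of z with (4 * z)
  => ( y * ( x + 5 ) ) <= 3

Answer: ( y * ( x + 5 ) ) <= 3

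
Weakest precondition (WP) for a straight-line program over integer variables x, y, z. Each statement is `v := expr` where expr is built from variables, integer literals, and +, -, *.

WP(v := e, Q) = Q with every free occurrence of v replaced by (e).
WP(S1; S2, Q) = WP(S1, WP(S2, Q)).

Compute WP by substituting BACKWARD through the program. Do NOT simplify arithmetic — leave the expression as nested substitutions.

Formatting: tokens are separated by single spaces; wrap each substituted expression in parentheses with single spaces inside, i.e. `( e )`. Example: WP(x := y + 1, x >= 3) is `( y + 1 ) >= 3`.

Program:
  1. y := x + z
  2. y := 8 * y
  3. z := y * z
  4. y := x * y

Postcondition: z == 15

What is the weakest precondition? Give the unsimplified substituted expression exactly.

post: z == 15
stmt 4: y := x * y  -- replace 0 occurrence(s) of y with (x * y)
  => z == 15
stmt 3: z := y * z  -- replace 1 occurrence(s) of z with (y * z)
  => ( y * z ) == 15
stmt 2: y := 8 * y  -- replace 1 occurrence(s) of y with (8 * y)
  => ( ( 8 * y ) * z ) == 15
stmt 1: y := x + z  -- replace 1 occurrence(s) of y with (x + z)
  => ( ( 8 * ( x + z ) ) * z ) == 15

Answer: ( ( 8 * ( x + z ) ) * z ) == 15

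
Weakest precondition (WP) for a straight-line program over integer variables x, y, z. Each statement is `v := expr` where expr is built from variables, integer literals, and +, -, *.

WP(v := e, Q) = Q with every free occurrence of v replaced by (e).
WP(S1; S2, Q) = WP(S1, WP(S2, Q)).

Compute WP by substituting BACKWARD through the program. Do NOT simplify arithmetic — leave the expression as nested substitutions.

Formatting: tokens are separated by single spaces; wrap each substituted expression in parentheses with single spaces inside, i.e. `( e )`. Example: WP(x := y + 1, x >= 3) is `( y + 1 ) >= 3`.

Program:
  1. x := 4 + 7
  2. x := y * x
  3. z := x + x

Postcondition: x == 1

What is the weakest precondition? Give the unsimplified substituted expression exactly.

post: x == 1
stmt 3: z := x + x  -- replace 0 occurrence(s) of z with (x + x)
  => x == 1
stmt 2: x := y * x  -- replace 1 occurrence(s) of x with (y * x)
  => ( y * x ) == 1
stmt 1: x := 4 + 7  -- replace 1 occurrence(s) of x with (4 + 7)
  => ( y * ( 4 + 7 ) ) == 1

Answer: ( y * ( 4 + 7 ) ) == 1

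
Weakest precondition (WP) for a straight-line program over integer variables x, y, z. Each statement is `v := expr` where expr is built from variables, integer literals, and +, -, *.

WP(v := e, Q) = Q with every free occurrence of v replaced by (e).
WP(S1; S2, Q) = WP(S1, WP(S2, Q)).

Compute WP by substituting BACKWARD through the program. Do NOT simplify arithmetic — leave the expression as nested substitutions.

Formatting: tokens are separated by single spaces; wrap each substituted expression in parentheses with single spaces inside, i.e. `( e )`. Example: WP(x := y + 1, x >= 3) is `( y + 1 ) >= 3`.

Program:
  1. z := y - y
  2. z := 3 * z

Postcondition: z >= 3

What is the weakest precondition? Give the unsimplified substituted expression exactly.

Answer: ( 3 * ( y - y ) ) >= 3

Derivation:
post: z >= 3
stmt 2: z := 3 * z  -- replace 1 occurrence(s) of z with (3 * z)
  => ( 3 * z ) >= 3
stmt 1: z := y - y  -- replace 1 occurrence(s) of z with (y - y)
  => ( 3 * ( y - y ) ) >= 3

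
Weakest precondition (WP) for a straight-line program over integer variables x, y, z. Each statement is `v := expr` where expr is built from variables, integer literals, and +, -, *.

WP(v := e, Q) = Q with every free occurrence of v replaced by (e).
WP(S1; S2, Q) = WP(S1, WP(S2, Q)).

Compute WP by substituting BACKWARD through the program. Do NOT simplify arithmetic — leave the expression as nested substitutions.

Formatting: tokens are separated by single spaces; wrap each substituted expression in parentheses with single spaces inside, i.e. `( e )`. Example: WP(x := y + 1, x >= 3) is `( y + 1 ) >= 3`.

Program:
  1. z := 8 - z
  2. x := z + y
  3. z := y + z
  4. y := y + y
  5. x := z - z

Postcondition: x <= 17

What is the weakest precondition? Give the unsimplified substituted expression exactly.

post: x <= 17
stmt 5: x := z - z  -- replace 1 occurrence(s) of x with (z - z)
  => ( z - z ) <= 17
stmt 4: y := y + y  -- replace 0 occurrence(s) of y with (y + y)
  => ( z - z ) <= 17
stmt 3: z := y + z  -- replace 2 occurrence(s) of z with (y + z)
  => ( ( y + z ) - ( y + z ) ) <= 17
stmt 2: x := z + y  -- replace 0 occurrence(s) of x with (z + y)
  => ( ( y + z ) - ( y + z ) ) <= 17
stmt 1: z := 8 - z  -- replace 2 occurrence(s) of z with (8 - z)
  => ( ( y + ( 8 - z ) ) - ( y + ( 8 - z ) ) ) <= 17

Answer: ( ( y + ( 8 - z ) ) - ( y + ( 8 - z ) ) ) <= 17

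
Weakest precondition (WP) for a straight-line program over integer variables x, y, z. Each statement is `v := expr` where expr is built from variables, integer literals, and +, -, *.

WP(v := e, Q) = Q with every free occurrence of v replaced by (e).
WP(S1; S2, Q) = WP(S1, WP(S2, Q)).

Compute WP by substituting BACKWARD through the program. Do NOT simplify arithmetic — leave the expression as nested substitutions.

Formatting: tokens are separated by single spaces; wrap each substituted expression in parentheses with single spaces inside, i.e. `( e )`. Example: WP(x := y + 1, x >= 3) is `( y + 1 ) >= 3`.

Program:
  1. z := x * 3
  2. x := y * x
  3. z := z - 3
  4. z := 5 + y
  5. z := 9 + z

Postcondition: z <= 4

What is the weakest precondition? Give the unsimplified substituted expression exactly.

post: z <= 4
stmt 5: z := 9 + z  -- replace 1 occurrence(s) of z with (9 + z)
  => ( 9 + z ) <= 4
stmt 4: z := 5 + y  -- replace 1 occurrence(s) of z with (5 + y)
  => ( 9 + ( 5 + y ) ) <= 4
stmt 3: z := z - 3  -- replace 0 occurrence(s) of z with (z - 3)
  => ( 9 + ( 5 + y ) ) <= 4
stmt 2: x := y * x  -- replace 0 occurrence(s) of x with (y * x)
  => ( 9 + ( 5 + y ) ) <= 4
stmt 1: z := x * 3  -- replace 0 occurrence(s) of z with (x * 3)
  => ( 9 + ( 5 + y ) ) <= 4

Answer: ( 9 + ( 5 + y ) ) <= 4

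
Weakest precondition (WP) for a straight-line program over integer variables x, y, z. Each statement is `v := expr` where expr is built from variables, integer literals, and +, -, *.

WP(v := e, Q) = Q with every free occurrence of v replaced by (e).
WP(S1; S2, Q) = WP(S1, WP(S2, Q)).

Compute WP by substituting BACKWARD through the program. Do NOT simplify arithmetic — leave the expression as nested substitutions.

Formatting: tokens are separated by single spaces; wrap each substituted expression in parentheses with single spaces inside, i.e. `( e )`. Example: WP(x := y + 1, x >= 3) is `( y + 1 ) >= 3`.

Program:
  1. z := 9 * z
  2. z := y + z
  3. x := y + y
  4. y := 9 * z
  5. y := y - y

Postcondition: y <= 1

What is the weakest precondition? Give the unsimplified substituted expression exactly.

Answer: ( ( 9 * ( y + ( 9 * z ) ) ) - ( 9 * ( y + ( 9 * z ) ) ) ) <= 1

Derivation:
post: y <= 1
stmt 5: y := y - y  -- replace 1 occurrence(s) of y with (y - y)
  => ( y - y ) <= 1
stmt 4: y := 9 * z  -- replace 2 occurrence(s) of y with (9 * z)
  => ( ( 9 * z ) - ( 9 * z ) ) <= 1
stmt 3: x := y + y  -- replace 0 occurrence(s) of x with (y + y)
  => ( ( 9 * z ) - ( 9 * z ) ) <= 1
stmt 2: z := y + z  -- replace 2 occurrence(s) of z with (y + z)
  => ( ( 9 * ( y + z ) ) - ( 9 * ( y + z ) ) ) <= 1
stmt 1: z := 9 * z  -- replace 2 occurrence(s) of z with (9 * z)
  => ( ( 9 * ( y + ( 9 * z ) ) ) - ( 9 * ( y + ( 9 * z ) ) ) ) <= 1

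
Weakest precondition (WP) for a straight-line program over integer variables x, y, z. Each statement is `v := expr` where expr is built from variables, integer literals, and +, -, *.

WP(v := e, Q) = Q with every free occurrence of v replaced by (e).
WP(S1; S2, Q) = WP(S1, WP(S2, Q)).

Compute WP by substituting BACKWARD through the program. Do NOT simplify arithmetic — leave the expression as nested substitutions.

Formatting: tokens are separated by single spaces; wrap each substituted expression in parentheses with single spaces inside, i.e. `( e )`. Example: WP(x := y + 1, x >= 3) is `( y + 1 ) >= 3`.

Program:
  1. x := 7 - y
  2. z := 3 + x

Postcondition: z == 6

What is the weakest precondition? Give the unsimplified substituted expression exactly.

post: z == 6
stmt 2: z := 3 + x  -- replace 1 occurrence(s) of z with (3 + x)
  => ( 3 + x ) == 6
stmt 1: x := 7 - y  -- replace 1 occurrence(s) of x with (7 - y)
  => ( 3 + ( 7 - y ) ) == 6

Answer: ( 3 + ( 7 - y ) ) == 6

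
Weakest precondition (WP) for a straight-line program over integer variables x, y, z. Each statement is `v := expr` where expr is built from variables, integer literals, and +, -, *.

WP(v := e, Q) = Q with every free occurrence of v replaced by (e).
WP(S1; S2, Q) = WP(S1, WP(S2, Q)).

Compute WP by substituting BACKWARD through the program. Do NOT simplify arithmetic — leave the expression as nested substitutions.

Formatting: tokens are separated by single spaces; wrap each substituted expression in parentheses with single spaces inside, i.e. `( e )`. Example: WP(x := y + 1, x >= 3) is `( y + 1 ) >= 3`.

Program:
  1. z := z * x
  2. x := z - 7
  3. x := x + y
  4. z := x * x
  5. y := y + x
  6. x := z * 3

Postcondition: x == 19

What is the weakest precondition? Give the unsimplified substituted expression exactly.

post: x == 19
stmt 6: x := z * 3  -- replace 1 occurrence(s) of x with (z * 3)
  => ( z * 3 ) == 19
stmt 5: y := y + x  -- replace 0 occurrence(s) of y with (y + x)
  => ( z * 3 ) == 19
stmt 4: z := x * x  -- replace 1 occurrence(s) of z with (x * x)
  => ( ( x * x ) * 3 ) == 19
stmt 3: x := x + y  -- replace 2 occurrence(s) of x with (x + y)
  => ( ( ( x + y ) * ( x + y ) ) * 3 ) == 19
stmt 2: x := z - 7  -- replace 2 occurrence(s) of x with (z - 7)
  => ( ( ( ( z - 7 ) + y ) * ( ( z - 7 ) + y ) ) * 3 ) == 19
stmt 1: z := z * x  -- replace 2 occurrence(s) of z with (z * x)
  => ( ( ( ( ( z * x ) - 7 ) + y ) * ( ( ( z * x ) - 7 ) + y ) ) * 3 ) == 19

Answer: ( ( ( ( ( z * x ) - 7 ) + y ) * ( ( ( z * x ) - 7 ) + y ) ) * 3 ) == 19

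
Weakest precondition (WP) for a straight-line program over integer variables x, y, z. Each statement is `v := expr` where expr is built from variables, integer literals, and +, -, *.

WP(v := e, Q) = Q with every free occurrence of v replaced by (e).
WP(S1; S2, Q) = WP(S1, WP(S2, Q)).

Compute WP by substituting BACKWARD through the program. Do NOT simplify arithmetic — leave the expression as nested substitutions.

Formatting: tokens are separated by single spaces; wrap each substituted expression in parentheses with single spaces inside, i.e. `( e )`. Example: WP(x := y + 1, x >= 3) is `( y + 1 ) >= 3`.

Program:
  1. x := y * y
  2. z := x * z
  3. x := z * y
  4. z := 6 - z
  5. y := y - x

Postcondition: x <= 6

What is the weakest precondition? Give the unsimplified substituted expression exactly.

Answer: ( ( ( y * y ) * z ) * y ) <= 6

Derivation:
post: x <= 6
stmt 5: y := y - x  -- replace 0 occurrence(s) of y with (y - x)
  => x <= 6
stmt 4: z := 6 - z  -- replace 0 occurrence(s) of z with (6 - z)
  => x <= 6
stmt 3: x := z * y  -- replace 1 occurrence(s) of x with (z * y)
  => ( z * y ) <= 6
stmt 2: z := x * z  -- replace 1 occurrence(s) of z with (x * z)
  => ( ( x * z ) * y ) <= 6
stmt 1: x := y * y  -- replace 1 occurrence(s) of x with (y * y)
  => ( ( ( y * y ) * z ) * y ) <= 6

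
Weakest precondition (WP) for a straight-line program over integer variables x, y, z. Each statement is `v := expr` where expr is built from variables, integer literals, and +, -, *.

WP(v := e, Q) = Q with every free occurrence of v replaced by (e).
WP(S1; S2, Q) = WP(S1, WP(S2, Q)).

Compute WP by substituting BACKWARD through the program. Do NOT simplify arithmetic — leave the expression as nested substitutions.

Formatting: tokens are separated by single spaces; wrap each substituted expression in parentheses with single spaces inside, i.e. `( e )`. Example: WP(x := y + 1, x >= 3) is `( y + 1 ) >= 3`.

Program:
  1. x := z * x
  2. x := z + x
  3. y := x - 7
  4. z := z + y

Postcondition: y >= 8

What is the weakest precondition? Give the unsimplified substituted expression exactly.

Answer: ( ( z + ( z * x ) ) - 7 ) >= 8

Derivation:
post: y >= 8
stmt 4: z := z + y  -- replace 0 occurrence(s) of z with (z + y)
  => y >= 8
stmt 3: y := x - 7  -- replace 1 occurrence(s) of y with (x - 7)
  => ( x - 7 ) >= 8
stmt 2: x := z + x  -- replace 1 occurrence(s) of x with (z + x)
  => ( ( z + x ) - 7 ) >= 8
stmt 1: x := z * x  -- replace 1 occurrence(s) of x with (z * x)
  => ( ( z + ( z * x ) ) - 7 ) >= 8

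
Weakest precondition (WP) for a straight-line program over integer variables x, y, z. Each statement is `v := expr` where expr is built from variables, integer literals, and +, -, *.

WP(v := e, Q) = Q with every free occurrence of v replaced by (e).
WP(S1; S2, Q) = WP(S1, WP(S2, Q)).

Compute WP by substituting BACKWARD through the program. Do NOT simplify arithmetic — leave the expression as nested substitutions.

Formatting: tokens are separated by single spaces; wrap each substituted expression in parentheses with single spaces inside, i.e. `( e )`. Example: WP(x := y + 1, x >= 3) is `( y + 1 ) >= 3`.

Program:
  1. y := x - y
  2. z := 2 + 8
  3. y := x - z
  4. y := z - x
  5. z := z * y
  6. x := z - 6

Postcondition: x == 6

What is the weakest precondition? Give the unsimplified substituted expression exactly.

post: x == 6
stmt 6: x := z - 6  -- replace 1 occurrence(s) of x with (z - 6)
  => ( z - 6 ) == 6
stmt 5: z := z * y  -- replace 1 occurrence(s) of z with (z * y)
  => ( ( z * y ) - 6 ) == 6
stmt 4: y := z - x  -- replace 1 occurrence(s) of y with (z - x)
  => ( ( z * ( z - x ) ) - 6 ) == 6
stmt 3: y := x - z  -- replace 0 occurrence(s) of y with (x - z)
  => ( ( z * ( z - x ) ) - 6 ) == 6
stmt 2: z := 2 + 8  -- replace 2 occurrence(s) of z with (2 + 8)
  => ( ( ( 2 + 8 ) * ( ( 2 + 8 ) - x ) ) - 6 ) == 6
stmt 1: y := x - y  -- replace 0 occurrence(s) of y with (x - y)
  => ( ( ( 2 + 8 ) * ( ( 2 + 8 ) - x ) ) - 6 ) == 6

Answer: ( ( ( 2 + 8 ) * ( ( 2 + 8 ) - x ) ) - 6 ) == 6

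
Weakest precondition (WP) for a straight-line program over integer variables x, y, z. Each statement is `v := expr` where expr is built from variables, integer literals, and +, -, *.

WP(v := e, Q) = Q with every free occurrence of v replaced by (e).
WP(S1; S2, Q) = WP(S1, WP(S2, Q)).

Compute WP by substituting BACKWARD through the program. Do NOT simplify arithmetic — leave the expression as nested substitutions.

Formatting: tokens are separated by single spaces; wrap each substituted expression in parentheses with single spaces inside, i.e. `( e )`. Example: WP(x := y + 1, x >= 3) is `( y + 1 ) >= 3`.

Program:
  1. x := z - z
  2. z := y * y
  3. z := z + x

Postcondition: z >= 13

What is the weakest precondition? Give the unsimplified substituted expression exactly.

post: z >= 13
stmt 3: z := z + x  -- replace 1 occurrence(s) of z with (z + x)
  => ( z + x ) >= 13
stmt 2: z := y * y  -- replace 1 occurrence(s) of z with (y * y)
  => ( ( y * y ) + x ) >= 13
stmt 1: x := z - z  -- replace 1 occurrence(s) of x with (z - z)
  => ( ( y * y ) + ( z - z ) ) >= 13

Answer: ( ( y * y ) + ( z - z ) ) >= 13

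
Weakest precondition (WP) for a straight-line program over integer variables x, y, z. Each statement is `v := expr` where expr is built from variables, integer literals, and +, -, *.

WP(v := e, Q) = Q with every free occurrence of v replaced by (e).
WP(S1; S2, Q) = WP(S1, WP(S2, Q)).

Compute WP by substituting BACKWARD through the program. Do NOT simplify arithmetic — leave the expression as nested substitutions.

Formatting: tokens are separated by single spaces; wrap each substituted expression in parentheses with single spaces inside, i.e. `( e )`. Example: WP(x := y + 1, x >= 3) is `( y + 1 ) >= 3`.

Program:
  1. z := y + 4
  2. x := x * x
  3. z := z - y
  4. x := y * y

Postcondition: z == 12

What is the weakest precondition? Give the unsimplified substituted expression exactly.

Answer: ( ( y + 4 ) - y ) == 12

Derivation:
post: z == 12
stmt 4: x := y * y  -- replace 0 occurrence(s) of x with (y * y)
  => z == 12
stmt 3: z := z - y  -- replace 1 occurrence(s) of z with (z - y)
  => ( z - y ) == 12
stmt 2: x := x * x  -- replace 0 occurrence(s) of x with (x * x)
  => ( z - y ) == 12
stmt 1: z := y + 4  -- replace 1 occurrence(s) of z with (y + 4)
  => ( ( y + 4 ) - y ) == 12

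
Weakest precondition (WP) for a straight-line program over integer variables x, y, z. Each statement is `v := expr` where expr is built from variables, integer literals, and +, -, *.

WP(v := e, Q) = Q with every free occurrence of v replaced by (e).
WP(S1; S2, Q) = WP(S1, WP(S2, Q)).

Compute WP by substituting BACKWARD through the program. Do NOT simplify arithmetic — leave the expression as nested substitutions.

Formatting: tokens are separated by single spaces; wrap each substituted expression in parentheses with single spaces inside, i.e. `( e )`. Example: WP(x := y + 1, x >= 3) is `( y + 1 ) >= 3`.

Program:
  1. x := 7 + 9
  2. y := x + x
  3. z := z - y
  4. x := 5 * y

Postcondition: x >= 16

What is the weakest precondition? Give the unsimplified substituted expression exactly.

Answer: ( 5 * ( ( 7 + 9 ) + ( 7 + 9 ) ) ) >= 16

Derivation:
post: x >= 16
stmt 4: x := 5 * y  -- replace 1 occurrence(s) of x with (5 * y)
  => ( 5 * y ) >= 16
stmt 3: z := z - y  -- replace 0 occurrence(s) of z with (z - y)
  => ( 5 * y ) >= 16
stmt 2: y := x + x  -- replace 1 occurrence(s) of y with (x + x)
  => ( 5 * ( x + x ) ) >= 16
stmt 1: x := 7 + 9  -- replace 2 occurrence(s) of x with (7 + 9)
  => ( 5 * ( ( 7 + 9 ) + ( 7 + 9 ) ) ) >= 16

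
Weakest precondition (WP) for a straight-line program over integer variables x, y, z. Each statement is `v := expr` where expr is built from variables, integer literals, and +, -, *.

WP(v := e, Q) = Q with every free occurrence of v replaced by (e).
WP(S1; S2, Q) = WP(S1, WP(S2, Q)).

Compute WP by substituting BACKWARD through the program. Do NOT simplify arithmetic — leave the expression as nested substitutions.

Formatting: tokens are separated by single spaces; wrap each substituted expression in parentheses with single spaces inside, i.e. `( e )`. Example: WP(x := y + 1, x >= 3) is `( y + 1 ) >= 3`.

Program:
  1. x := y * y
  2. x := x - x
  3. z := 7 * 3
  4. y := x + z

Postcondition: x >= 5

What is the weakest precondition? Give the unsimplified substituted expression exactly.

post: x >= 5
stmt 4: y := x + z  -- replace 0 occurrence(s) of y with (x + z)
  => x >= 5
stmt 3: z := 7 * 3  -- replace 0 occurrence(s) of z with (7 * 3)
  => x >= 5
stmt 2: x := x - x  -- replace 1 occurrence(s) of x with (x - x)
  => ( x - x ) >= 5
stmt 1: x := y * y  -- replace 2 occurrence(s) of x with (y * y)
  => ( ( y * y ) - ( y * y ) ) >= 5

Answer: ( ( y * y ) - ( y * y ) ) >= 5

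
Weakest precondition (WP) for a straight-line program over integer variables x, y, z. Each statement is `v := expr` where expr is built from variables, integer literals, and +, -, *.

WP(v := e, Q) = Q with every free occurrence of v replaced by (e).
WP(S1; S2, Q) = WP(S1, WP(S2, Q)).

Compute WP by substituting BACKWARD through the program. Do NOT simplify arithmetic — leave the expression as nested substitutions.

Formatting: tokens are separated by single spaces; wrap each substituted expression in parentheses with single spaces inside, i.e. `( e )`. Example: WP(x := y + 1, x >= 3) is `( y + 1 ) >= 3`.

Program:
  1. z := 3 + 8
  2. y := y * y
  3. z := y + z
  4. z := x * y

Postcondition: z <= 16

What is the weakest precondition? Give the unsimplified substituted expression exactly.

Answer: ( x * ( y * y ) ) <= 16

Derivation:
post: z <= 16
stmt 4: z := x * y  -- replace 1 occurrence(s) of z with (x * y)
  => ( x * y ) <= 16
stmt 3: z := y + z  -- replace 0 occurrence(s) of z with (y + z)
  => ( x * y ) <= 16
stmt 2: y := y * y  -- replace 1 occurrence(s) of y with (y * y)
  => ( x * ( y * y ) ) <= 16
stmt 1: z := 3 + 8  -- replace 0 occurrence(s) of z with (3 + 8)
  => ( x * ( y * y ) ) <= 16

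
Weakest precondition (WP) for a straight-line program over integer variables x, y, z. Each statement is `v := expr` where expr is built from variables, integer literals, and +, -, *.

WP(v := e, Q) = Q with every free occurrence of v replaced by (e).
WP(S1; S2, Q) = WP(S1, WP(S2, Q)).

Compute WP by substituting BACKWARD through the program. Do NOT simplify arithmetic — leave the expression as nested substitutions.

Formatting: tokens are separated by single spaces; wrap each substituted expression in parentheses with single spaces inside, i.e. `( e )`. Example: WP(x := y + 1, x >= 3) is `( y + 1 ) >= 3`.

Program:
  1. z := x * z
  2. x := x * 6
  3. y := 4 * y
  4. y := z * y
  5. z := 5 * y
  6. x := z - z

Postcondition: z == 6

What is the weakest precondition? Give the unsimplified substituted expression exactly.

post: z == 6
stmt 6: x := z - z  -- replace 0 occurrence(s) of x with (z - z)
  => z == 6
stmt 5: z := 5 * y  -- replace 1 occurrence(s) of z with (5 * y)
  => ( 5 * y ) == 6
stmt 4: y := z * y  -- replace 1 occurrence(s) of y with (z * y)
  => ( 5 * ( z * y ) ) == 6
stmt 3: y := 4 * y  -- replace 1 occurrence(s) of y with (4 * y)
  => ( 5 * ( z * ( 4 * y ) ) ) == 6
stmt 2: x := x * 6  -- replace 0 occurrence(s) of x with (x * 6)
  => ( 5 * ( z * ( 4 * y ) ) ) == 6
stmt 1: z := x * z  -- replace 1 occurrence(s) of z with (x * z)
  => ( 5 * ( ( x * z ) * ( 4 * y ) ) ) == 6

Answer: ( 5 * ( ( x * z ) * ( 4 * y ) ) ) == 6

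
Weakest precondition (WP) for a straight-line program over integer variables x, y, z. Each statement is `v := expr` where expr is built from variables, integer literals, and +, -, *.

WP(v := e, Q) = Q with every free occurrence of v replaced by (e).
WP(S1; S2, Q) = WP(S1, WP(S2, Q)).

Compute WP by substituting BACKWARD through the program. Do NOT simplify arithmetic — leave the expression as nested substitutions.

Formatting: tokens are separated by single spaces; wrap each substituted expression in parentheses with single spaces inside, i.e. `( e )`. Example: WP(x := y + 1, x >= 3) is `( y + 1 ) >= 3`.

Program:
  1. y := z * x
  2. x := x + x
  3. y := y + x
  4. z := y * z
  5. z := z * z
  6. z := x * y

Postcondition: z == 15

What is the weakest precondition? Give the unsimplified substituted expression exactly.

post: z == 15
stmt 6: z := x * y  -- replace 1 occurrence(s) of z with (x * y)
  => ( x * y ) == 15
stmt 5: z := z * z  -- replace 0 occurrence(s) of z with (z * z)
  => ( x * y ) == 15
stmt 4: z := y * z  -- replace 0 occurrence(s) of z with (y * z)
  => ( x * y ) == 15
stmt 3: y := y + x  -- replace 1 occurrence(s) of y with (y + x)
  => ( x * ( y + x ) ) == 15
stmt 2: x := x + x  -- replace 2 occurrence(s) of x with (x + x)
  => ( ( x + x ) * ( y + ( x + x ) ) ) == 15
stmt 1: y := z * x  -- replace 1 occurrence(s) of y with (z * x)
  => ( ( x + x ) * ( ( z * x ) + ( x + x ) ) ) == 15

Answer: ( ( x + x ) * ( ( z * x ) + ( x + x ) ) ) == 15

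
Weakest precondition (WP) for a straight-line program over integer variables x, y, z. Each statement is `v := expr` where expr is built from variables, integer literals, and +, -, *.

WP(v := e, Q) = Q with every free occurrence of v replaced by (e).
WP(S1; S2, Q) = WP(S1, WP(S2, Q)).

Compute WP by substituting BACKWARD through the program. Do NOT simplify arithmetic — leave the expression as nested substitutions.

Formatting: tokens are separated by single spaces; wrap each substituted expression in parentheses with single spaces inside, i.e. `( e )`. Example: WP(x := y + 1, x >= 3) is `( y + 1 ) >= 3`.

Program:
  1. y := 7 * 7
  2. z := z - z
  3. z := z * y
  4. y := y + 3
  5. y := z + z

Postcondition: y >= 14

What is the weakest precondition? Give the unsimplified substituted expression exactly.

Answer: ( ( ( z - z ) * ( 7 * 7 ) ) + ( ( z - z ) * ( 7 * 7 ) ) ) >= 14

Derivation:
post: y >= 14
stmt 5: y := z + z  -- replace 1 occurrence(s) of y with (z + z)
  => ( z + z ) >= 14
stmt 4: y := y + 3  -- replace 0 occurrence(s) of y with (y + 3)
  => ( z + z ) >= 14
stmt 3: z := z * y  -- replace 2 occurrence(s) of z with (z * y)
  => ( ( z * y ) + ( z * y ) ) >= 14
stmt 2: z := z - z  -- replace 2 occurrence(s) of z with (z - z)
  => ( ( ( z - z ) * y ) + ( ( z - z ) * y ) ) >= 14
stmt 1: y := 7 * 7  -- replace 2 occurrence(s) of y with (7 * 7)
  => ( ( ( z - z ) * ( 7 * 7 ) ) + ( ( z - z ) * ( 7 * 7 ) ) ) >= 14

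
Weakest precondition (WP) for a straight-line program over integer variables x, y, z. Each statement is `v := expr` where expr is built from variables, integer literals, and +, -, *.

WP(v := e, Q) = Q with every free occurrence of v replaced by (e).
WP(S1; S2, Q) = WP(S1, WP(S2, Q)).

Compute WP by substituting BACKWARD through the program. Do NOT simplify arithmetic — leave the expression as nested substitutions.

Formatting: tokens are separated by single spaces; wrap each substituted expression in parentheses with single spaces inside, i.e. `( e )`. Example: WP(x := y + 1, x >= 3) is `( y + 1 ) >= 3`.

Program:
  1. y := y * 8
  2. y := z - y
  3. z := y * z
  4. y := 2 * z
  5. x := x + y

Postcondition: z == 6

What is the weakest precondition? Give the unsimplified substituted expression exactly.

post: z == 6
stmt 5: x := x + y  -- replace 0 occurrence(s) of x with (x + y)
  => z == 6
stmt 4: y := 2 * z  -- replace 0 occurrence(s) of y with (2 * z)
  => z == 6
stmt 3: z := y * z  -- replace 1 occurrence(s) of z with (y * z)
  => ( y * z ) == 6
stmt 2: y := z - y  -- replace 1 occurrence(s) of y with (z - y)
  => ( ( z - y ) * z ) == 6
stmt 1: y := y * 8  -- replace 1 occurrence(s) of y with (y * 8)
  => ( ( z - ( y * 8 ) ) * z ) == 6

Answer: ( ( z - ( y * 8 ) ) * z ) == 6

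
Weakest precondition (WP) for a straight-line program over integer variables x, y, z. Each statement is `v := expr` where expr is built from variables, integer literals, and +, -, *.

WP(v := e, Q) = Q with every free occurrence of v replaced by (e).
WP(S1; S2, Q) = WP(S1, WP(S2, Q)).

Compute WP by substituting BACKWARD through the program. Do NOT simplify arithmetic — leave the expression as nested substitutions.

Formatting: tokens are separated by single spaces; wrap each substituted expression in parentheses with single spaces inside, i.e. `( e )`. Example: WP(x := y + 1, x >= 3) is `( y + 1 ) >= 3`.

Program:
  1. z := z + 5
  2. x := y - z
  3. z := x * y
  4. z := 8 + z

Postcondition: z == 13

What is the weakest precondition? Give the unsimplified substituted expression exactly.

post: z == 13
stmt 4: z := 8 + z  -- replace 1 occurrence(s) of z with (8 + z)
  => ( 8 + z ) == 13
stmt 3: z := x * y  -- replace 1 occurrence(s) of z with (x * y)
  => ( 8 + ( x * y ) ) == 13
stmt 2: x := y - z  -- replace 1 occurrence(s) of x with (y - z)
  => ( 8 + ( ( y - z ) * y ) ) == 13
stmt 1: z := z + 5  -- replace 1 occurrence(s) of z with (z + 5)
  => ( 8 + ( ( y - ( z + 5 ) ) * y ) ) == 13

Answer: ( 8 + ( ( y - ( z + 5 ) ) * y ) ) == 13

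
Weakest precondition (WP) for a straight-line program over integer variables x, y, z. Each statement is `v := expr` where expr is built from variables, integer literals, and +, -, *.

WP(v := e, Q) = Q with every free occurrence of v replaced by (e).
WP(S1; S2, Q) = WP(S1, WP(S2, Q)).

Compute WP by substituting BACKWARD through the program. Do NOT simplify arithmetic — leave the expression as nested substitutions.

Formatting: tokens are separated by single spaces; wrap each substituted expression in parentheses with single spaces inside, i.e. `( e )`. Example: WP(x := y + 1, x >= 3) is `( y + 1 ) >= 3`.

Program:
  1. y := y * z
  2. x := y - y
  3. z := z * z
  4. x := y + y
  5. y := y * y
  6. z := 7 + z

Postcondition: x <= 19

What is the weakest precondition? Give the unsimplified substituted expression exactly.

post: x <= 19
stmt 6: z := 7 + z  -- replace 0 occurrence(s) of z with (7 + z)
  => x <= 19
stmt 5: y := y * y  -- replace 0 occurrence(s) of y with (y * y)
  => x <= 19
stmt 4: x := y + y  -- replace 1 occurrence(s) of x with (y + y)
  => ( y + y ) <= 19
stmt 3: z := z * z  -- replace 0 occurrence(s) of z with (z * z)
  => ( y + y ) <= 19
stmt 2: x := y - y  -- replace 0 occurrence(s) of x with (y - y)
  => ( y + y ) <= 19
stmt 1: y := y * z  -- replace 2 occurrence(s) of y with (y * z)
  => ( ( y * z ) + ( y * z ) ) <= 19

Answer: ( ( y * z ) + ( y * z ) ) <= 19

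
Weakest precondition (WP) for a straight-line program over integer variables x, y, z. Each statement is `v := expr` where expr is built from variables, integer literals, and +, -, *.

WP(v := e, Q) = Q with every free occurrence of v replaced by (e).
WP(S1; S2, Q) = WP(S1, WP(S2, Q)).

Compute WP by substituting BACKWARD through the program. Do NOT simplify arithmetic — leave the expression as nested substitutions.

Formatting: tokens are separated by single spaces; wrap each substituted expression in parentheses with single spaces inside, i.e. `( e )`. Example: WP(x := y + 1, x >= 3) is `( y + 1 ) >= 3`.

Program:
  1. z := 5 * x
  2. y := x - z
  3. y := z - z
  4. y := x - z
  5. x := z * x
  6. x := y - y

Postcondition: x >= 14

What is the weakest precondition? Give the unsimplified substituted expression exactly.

Answer: ( ( x - ( 5 * x ) ) - ( x - ( 5 * x ) ) ) >= 14

Derivation:
post: x >= 14
stmt 6: x := y - y  -- replace 1 occurrence(s) of x with (y - y)
  => ( y - y ) >= 14
stmt 5: x := z * x  -- replace 0 occurrence(s) of x with (z * x)
  => ( y - y ) >= 14
stmt 4: y := x - z  -- replace 2 occurrence(s) of y with (x - z)
  => ( ( x - z ) - ( x - z ) ) >= 14
stmt 3: y := z - z  -- replace 0 occurrence(s) of y with (z - z)
  => ( ( x - z ) - ( x - z ) ) >= 14
stmt 2: y := x - z  -- replace 0 occurrence(s) of y with (x - z)
  => ( ( x - z ) - ( x - z ) ) >= 14
stmt 1: z := 5 * x  -- replace 2 occurrence(s) of z with (5 * x)
  => ( ( x - ( 5 * x ) ) - ( x - ( 5 * x ) ) ) >= 14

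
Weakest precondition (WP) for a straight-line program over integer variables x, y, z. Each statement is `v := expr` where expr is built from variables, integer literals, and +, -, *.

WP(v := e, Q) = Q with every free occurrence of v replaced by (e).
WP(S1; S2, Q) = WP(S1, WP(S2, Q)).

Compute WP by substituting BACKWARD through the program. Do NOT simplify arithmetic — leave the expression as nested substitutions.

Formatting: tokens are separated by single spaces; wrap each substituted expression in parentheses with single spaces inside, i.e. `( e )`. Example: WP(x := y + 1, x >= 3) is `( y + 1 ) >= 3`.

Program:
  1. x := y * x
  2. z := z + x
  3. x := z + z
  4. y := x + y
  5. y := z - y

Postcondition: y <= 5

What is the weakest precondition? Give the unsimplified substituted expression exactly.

post: y <= 5
stmt 5: y := z - y  -- replace 1 occurrence(s) of y with (z - y)
  => ( z - y ) <= 5
stmt 4: y := x + y  -- replace 1 occurrence(s) of y with (x + y)
  => ( z - ( x + y ) ) <= 5
stmt 3: x := z + z  -- replace 1 occurrence(s) of x with (z + z)
  => ( z - ( ( z + z ) + y ) ) <= 5
stmt 2: z := z + x  -- replace 3 occurrence(s) of z with (z + x)
  => ( ( z + x ) - ( ( ( z + x ) + ( z + x ) ) + y ) ) <= 5
stmt 1: x := y * x  -- replace 3 occurrence(s) of x with (y * x)
  => ( ( z + ( y * x ) ) - ( ( ( z + ( y * x ) ) + ( z + ( y * x ) ) ) + y ) ) <= 5

Answer: ( ( z + ( y * x ) ) - ( ( ( z + ( y * x ) ) + ( z + ( y * x ) ) ) + y ) ) <= 5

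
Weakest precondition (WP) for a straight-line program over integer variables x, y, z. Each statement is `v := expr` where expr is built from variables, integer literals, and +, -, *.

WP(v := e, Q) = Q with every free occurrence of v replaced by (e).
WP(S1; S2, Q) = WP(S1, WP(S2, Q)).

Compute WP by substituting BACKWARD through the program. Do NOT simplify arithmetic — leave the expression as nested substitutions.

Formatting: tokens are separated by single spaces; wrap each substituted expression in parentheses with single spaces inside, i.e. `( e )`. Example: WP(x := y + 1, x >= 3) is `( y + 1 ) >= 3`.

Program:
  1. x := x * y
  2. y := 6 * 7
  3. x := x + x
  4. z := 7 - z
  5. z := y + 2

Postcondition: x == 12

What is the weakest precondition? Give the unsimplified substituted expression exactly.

Answer: ( ( x * y ) + ( x * y ) ) == 12

Derivation:
post: x == 12
stmt 5: z := y + 2  -- replace 0 occurrence(s) of z with (y + 2)
  => x == 12
stmt 4: z := 7 - z  -- replace 0 occurrence(s) of z with (7 - z)
  => x == 12
stmt 3: x := x + x  -- replace 1 occurrence(s) of x with (x + x)
  => ( x + x ) == 12
stmt 2: y := 6 * 7  -- replace 0 occurrence(s) of y with (6 * 7)
  => ( x + x ) == 12
stmt 1: x := x * y  -- replace 2 occurrence(s) of x with (x * y)
  => ( ( x * y ) + ( x * y ) ) == 12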